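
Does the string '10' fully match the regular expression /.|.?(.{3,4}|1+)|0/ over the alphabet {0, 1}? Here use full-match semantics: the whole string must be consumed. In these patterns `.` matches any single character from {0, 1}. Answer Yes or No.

No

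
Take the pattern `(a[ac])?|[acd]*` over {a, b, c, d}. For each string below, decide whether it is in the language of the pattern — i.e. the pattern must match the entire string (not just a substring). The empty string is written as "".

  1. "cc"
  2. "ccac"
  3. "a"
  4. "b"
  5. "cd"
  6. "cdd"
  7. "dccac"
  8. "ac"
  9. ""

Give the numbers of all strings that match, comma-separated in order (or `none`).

1, 2, 3, 5, 6, 7, 8, 9

1. "cc" → match
2. "ccac" → match
3. "a" → match
4. "b" → no match
5. "cd" → match
6. "cdd" → match
7. "dccac" → match
8. "ac" → match
9. "" → match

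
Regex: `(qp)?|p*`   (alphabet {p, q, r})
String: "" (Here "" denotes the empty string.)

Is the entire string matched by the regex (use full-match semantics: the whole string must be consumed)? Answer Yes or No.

Yes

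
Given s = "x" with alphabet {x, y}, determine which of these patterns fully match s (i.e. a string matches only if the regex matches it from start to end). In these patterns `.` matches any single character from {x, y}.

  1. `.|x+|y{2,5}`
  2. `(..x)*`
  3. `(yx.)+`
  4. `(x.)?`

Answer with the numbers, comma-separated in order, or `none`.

1

1 → match
2 → no match
3 → no match — must start with "yx"
4 → no match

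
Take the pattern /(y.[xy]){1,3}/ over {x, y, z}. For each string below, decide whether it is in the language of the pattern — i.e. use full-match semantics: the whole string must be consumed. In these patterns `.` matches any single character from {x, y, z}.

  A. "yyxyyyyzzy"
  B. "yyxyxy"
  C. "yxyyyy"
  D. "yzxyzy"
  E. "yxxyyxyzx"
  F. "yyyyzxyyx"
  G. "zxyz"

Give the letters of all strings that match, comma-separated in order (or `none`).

A → no match
B → match
C → match
D → match
E → match
F → match
G → no match — must start with "y"

B, C, D, E, F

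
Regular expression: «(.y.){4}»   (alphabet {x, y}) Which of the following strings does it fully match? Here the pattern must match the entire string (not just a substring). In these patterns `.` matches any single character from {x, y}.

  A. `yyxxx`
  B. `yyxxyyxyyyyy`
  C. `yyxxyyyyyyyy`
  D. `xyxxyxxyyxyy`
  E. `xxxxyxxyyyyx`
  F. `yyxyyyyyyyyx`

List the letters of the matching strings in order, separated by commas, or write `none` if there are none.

B, C, D, F

A → no match
B → match
C → match
D → match
E → no match
F → match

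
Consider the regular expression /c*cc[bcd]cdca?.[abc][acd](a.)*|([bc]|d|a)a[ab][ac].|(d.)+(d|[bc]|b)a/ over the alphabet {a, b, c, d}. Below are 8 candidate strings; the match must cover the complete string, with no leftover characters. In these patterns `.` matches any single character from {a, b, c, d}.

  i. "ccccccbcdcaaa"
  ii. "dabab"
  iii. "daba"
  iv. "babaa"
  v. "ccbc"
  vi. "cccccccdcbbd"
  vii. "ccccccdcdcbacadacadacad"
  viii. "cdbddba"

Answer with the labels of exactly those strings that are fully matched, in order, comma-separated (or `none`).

i → match
ii → match
iii → match
iv → match
v → no match
vi → match
vii → match
viii → no match

i, ii, iii, iv, vi, vii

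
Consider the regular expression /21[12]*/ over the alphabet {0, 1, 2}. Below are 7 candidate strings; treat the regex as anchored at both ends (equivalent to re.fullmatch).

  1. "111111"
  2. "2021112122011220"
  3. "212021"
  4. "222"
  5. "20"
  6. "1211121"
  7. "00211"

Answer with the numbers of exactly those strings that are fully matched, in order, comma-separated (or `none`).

none

1 → no match — must start with "21"
2 → no match — must start with "21"
3 → no match
4 → no match — must start with "21"
5 → no match — must start with "21"
6 → no match — must start with "21"
7 → no match — must start with "21"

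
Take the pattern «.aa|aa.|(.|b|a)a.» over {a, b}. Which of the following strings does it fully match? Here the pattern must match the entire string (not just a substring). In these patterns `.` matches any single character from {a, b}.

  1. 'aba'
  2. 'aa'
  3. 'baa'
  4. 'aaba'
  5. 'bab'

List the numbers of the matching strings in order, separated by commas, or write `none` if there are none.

1 → no match
2 → no match
3 → match
4 → no match
5 → match

3, 5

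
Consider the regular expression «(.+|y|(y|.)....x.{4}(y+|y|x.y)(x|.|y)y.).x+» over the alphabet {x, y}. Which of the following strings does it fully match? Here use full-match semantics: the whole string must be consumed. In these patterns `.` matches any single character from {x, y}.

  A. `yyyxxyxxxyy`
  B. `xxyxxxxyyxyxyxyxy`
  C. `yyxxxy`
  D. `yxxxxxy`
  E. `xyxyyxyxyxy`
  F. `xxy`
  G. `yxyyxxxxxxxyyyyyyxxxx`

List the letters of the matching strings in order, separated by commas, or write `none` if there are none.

G

A → no match — must end with `x`
B → no match — must end with `x`
C → no match — must end with `x`
D → no match — must end with `x`
E → no match — must end with `x`
F → no match — must end with `x`
G → match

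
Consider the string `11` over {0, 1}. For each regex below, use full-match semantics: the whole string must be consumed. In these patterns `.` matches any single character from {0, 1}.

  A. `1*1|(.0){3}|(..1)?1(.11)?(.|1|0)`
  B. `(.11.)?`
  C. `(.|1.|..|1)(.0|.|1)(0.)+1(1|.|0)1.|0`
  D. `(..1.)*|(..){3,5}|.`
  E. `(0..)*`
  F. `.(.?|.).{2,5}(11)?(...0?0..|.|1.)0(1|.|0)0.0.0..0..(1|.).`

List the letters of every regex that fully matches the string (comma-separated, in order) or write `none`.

A → match
B → no match
C → no match
D → no match
E → no match
F → no match

A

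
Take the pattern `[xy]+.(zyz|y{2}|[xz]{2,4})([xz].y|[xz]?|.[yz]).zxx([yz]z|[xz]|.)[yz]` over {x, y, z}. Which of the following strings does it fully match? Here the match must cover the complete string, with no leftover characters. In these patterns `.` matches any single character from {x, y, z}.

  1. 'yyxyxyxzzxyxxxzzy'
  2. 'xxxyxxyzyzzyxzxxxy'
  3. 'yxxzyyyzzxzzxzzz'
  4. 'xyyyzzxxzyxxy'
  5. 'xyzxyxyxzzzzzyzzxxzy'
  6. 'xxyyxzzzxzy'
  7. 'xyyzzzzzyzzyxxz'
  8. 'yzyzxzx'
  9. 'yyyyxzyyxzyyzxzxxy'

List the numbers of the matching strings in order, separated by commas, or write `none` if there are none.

2

1 → no match
2 → match
3 → no match
4 → no match
5 → no match
6. 'xxyyxzzzxzy' → no match
7 → no match
8. 'yzyzxzx' → no match
9 → no match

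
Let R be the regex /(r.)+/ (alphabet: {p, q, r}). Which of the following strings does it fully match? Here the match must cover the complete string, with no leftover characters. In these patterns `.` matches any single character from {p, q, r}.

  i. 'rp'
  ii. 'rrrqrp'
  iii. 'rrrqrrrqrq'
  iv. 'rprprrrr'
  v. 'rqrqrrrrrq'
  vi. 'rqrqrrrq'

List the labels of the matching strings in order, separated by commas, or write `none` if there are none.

i → match
ii → match
iii → match
iv → match
v → match
vi → match

i, ii, iii, iv, v, vi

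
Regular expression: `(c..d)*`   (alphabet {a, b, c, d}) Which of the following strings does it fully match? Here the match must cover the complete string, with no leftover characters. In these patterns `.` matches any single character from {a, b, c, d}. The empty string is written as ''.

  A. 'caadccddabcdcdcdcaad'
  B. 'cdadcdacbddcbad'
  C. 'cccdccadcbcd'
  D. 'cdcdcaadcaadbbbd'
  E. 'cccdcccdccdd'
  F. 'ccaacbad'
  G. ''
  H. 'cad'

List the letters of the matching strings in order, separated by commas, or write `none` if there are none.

A → no match
B → no match
C → match
D → no match
E → match
F → no match
G → match
H → no match

C, E, G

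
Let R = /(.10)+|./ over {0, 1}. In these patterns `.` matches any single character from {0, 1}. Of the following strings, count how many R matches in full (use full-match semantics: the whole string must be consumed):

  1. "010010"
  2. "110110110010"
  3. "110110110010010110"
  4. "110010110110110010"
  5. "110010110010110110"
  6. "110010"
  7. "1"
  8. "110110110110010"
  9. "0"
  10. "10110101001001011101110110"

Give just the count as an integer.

9

1 → match
2 → match
3 → match
4 → match
5 → match
6 → match
7 → match
8 → match
9 → match
10 → no match
Total matched: 9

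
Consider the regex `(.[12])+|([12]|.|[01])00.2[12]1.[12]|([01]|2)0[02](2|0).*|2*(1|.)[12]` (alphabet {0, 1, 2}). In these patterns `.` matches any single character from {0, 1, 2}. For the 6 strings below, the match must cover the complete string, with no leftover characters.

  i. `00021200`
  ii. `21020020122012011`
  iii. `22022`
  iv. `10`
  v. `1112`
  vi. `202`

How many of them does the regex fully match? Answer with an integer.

3

i → match
ii → no match
iii → no match
iv → no match
v → match
vi → match
Total matched: 3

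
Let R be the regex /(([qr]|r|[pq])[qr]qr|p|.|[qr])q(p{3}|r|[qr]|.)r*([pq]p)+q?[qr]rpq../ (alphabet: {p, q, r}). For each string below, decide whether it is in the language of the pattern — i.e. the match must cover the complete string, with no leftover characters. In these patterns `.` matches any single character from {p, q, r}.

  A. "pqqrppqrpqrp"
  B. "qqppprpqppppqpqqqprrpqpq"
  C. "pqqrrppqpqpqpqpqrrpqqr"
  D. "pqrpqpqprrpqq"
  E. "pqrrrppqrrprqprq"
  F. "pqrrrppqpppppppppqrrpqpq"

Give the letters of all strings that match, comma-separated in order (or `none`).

A, C, F

A → match
B → no match
C → match
D → no match
E → no match
F → match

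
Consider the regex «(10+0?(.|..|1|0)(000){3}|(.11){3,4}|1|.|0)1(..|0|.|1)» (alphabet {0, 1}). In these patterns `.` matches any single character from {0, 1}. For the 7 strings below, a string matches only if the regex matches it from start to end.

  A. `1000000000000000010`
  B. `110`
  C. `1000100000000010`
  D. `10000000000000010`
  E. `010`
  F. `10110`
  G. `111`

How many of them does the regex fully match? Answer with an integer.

6

A → match
B → match
C → match
D → match
E → match
F → no match
G → match
Total matched: 6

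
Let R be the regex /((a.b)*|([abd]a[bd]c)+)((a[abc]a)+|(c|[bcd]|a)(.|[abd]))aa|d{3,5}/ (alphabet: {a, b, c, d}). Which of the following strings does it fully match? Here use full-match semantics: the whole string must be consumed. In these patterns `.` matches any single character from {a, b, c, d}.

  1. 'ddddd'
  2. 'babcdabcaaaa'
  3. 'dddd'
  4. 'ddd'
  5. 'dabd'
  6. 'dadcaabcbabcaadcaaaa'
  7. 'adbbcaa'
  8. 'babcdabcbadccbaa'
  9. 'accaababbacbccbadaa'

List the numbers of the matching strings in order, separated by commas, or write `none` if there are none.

1, 2, 3, 4, 6, 7, 8

1. 'ddddd' → match
2. 'babcdabcaaaa' → match
3. 'dddd' → match
4. 'ddd' → match
5. 'dabd' → no match
6 → match
7. 'adbbcaa' → match
8 → match
9 → no match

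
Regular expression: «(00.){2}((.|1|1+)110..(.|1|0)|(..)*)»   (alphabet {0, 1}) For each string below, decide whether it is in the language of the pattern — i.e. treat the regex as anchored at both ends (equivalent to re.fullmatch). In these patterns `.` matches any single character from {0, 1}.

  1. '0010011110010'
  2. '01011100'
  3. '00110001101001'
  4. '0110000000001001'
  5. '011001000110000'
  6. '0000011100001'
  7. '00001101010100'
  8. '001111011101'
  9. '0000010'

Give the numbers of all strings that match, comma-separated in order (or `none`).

1

1 → match
2 → no match — must start with '00'
3 → no match
4 → no match — must start with '00'
5 → no match — must start with '00'
6 → no match
7 → no match
8 → no match
9 → no match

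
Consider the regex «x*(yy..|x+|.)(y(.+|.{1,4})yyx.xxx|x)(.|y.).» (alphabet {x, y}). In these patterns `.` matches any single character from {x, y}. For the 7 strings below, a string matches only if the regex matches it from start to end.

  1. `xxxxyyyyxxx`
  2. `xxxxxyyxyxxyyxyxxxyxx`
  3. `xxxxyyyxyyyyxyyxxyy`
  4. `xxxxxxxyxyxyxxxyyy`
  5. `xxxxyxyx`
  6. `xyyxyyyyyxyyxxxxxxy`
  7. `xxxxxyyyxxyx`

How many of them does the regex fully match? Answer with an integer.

1 → match
2 → match
3 → no match
4 → no match
5 → match
6 → match
7 → match
Total matched: 5

5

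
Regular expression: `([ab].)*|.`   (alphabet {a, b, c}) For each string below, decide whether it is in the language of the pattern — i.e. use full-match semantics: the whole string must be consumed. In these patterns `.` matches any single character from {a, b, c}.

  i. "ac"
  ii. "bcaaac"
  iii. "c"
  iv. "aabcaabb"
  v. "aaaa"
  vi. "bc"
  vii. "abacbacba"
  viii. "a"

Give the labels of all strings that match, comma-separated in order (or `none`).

i, ii, iii, iv, v, vi, viii

i → match
ii → match
iii → match
iv → match
v → match
vi → match
vii → no match
viii → match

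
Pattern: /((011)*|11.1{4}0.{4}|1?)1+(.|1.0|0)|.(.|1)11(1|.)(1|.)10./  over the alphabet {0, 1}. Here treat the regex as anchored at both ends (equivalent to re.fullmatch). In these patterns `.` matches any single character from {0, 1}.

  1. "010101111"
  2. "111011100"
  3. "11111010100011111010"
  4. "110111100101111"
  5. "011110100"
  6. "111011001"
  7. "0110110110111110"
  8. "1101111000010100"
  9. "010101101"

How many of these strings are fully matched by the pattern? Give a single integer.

3

1 → no match
2 → no match
3 → no match
4 → match
5 → match
6 → no match
7 → match
8 → no match
9 → no match
Total matched: 3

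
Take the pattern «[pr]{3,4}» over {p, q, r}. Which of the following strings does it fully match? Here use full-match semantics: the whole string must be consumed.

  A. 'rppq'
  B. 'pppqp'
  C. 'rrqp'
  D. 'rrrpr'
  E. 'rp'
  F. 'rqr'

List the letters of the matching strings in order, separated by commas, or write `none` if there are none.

A → no match
B → no match
C → no match
D → no match
E → no match
F → no match

none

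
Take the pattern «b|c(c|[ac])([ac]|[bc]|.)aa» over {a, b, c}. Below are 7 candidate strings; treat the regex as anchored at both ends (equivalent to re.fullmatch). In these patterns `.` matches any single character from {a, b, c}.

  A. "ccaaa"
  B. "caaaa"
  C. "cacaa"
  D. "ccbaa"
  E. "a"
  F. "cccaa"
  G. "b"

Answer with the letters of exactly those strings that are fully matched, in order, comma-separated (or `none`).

A → match
B → match
C → match
D → match
E → no match
F → match
G → match

A, B, C, D, F, G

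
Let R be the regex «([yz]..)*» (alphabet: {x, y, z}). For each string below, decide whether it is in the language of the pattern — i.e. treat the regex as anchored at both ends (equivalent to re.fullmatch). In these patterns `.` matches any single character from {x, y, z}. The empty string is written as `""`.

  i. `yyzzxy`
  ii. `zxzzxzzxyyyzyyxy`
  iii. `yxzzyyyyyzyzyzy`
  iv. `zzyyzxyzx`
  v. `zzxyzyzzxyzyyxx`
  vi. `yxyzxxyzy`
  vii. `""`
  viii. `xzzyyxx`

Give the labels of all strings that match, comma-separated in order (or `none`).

i → match
ii → no match
iii → match
iv → match
v → match
vi → match
vii → match
viii → no match

i, iii, iv, v, vi, vii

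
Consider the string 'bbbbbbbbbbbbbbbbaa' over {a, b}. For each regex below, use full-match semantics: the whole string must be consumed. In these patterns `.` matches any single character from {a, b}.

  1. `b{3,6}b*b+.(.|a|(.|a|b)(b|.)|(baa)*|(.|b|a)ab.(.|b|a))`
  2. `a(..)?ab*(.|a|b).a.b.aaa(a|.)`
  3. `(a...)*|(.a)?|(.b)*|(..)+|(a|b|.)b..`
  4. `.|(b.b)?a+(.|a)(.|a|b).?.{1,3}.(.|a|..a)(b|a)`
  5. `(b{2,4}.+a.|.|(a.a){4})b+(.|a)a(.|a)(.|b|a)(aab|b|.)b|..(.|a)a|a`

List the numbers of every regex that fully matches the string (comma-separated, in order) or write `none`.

1 → match
2 → no match — must start with 'a'
3 → match
4 → no match
5 → no match

1, 3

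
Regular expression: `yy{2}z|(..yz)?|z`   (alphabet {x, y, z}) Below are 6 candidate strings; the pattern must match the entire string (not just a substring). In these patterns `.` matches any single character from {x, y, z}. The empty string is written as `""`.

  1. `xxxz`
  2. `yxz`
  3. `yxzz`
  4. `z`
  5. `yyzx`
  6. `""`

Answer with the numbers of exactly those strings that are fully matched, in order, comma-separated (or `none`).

4, 6

1 → no match
2 → no match
3 → no match
4 → match
5 → no match
6 → match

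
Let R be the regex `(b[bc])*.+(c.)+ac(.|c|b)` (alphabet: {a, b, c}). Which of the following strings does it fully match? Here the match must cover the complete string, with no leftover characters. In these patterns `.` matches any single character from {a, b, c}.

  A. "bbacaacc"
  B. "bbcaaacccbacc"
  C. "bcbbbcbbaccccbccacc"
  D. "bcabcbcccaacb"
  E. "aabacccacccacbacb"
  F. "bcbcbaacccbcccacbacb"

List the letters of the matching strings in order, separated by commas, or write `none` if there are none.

A. "bbacaacc" → match
B → match
C → match
D → match
E → match
F → match

A, B, C, D, E, F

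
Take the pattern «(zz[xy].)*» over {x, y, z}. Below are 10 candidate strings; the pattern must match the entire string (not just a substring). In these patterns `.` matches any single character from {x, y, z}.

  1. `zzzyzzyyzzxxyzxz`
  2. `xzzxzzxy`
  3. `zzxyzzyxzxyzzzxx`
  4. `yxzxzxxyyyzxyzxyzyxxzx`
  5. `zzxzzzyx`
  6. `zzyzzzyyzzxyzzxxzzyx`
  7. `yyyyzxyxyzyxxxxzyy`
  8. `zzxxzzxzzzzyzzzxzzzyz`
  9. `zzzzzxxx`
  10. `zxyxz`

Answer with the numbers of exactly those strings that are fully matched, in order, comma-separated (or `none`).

1 → no match
2 → no match
3 → no match
4 → no match
5 → match
6 → match
7 → no match
8 → no match
9 → no match
10 → no match

5, 6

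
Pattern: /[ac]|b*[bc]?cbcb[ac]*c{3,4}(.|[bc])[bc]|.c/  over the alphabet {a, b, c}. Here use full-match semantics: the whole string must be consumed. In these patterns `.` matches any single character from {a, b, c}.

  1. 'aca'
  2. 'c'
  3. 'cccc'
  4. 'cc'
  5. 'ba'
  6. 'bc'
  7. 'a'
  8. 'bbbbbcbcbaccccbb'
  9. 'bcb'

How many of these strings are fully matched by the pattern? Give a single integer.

1. 'aca' → no match
2. 'c' → match
3. 'cccc' → no match
4. 'cc' → match
5. 'ba' → no match
6. 'bc' → match
7. 'a' → match
8 → match
9. 'bcb' → no match
Total matched: 5

5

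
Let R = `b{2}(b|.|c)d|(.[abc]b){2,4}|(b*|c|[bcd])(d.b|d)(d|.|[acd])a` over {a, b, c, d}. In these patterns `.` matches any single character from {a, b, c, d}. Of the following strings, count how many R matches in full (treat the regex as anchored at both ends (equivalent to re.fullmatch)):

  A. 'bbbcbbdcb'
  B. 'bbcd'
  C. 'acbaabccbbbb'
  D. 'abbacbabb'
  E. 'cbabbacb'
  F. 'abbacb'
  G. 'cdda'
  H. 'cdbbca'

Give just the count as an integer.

7

A. 'bbbcbbdcb' → match
B. 'bbcd' → match
C. 'acbaabccbbbb' → match
D. 'abbacbabb' → match
E. 'cbabbacb' → no match
F. 'abbacb' → match
G. 'cdda' → match
H. 'cdbbca' → match
Total matched: 7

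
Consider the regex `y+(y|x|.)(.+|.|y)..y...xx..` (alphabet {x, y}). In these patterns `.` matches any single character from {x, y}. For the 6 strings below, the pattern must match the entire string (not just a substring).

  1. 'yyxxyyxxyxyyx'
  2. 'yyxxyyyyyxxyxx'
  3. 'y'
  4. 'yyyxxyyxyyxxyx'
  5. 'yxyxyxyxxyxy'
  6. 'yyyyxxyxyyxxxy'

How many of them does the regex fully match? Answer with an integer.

2

1 → no match
2 → no match
3 → no match
4 → match
5 → no match
6 → match
Total matched: 2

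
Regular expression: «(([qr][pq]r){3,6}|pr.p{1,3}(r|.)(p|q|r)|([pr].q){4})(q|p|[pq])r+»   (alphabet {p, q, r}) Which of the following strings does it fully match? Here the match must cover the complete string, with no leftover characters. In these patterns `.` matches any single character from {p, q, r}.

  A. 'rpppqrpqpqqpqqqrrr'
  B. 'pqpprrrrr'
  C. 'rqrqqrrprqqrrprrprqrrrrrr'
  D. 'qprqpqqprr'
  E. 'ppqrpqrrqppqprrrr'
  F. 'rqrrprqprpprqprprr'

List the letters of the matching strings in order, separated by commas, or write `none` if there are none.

A → no match
B → no match
C → match
D → no match
E → match
F → no match

C, E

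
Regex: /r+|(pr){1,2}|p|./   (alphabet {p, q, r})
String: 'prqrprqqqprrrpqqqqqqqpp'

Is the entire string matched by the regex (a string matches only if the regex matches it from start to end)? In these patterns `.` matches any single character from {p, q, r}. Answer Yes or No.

No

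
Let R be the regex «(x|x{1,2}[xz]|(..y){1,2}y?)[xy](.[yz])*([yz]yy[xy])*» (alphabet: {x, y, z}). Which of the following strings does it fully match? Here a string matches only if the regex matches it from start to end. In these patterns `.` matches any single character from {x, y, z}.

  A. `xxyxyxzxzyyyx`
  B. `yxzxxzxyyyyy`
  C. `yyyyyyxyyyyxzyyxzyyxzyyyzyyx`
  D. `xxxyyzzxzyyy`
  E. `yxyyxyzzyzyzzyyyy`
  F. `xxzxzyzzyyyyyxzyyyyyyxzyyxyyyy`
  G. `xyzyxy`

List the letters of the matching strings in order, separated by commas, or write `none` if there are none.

A → match
B → no match
C → match
D → no match
E → match
F → match
G → match

A, C, E, F, G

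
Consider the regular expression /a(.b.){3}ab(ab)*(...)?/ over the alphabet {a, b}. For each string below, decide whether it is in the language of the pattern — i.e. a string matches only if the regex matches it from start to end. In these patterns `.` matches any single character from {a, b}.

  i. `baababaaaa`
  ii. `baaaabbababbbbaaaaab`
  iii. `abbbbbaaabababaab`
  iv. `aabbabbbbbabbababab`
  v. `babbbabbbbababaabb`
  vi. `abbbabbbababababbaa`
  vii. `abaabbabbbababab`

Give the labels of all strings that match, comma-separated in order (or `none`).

none

i → no match — must start with `a`
ii → no match — must start with `a`
iii → no match
iv → no match
v → no match — must start with `a`
vi → no match
vii → no match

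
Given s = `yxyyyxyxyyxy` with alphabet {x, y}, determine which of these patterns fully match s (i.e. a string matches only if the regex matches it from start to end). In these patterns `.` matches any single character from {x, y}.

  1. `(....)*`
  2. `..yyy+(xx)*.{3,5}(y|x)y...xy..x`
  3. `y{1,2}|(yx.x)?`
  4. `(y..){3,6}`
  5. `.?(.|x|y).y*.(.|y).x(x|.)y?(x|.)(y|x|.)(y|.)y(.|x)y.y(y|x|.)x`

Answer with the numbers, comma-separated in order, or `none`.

1 → match
2 → no match — must end with `x`
3 → no match
4 → match
5 → no match — must end with `x`

1, 4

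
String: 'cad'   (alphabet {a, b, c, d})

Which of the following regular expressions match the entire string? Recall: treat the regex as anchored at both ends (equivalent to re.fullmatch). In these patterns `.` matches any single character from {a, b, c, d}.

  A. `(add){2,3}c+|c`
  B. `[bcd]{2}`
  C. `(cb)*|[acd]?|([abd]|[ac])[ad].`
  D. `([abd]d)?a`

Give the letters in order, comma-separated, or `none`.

C

A → no match — must end with 'c'
B → no match
C → match
D → no match — must end with 'a'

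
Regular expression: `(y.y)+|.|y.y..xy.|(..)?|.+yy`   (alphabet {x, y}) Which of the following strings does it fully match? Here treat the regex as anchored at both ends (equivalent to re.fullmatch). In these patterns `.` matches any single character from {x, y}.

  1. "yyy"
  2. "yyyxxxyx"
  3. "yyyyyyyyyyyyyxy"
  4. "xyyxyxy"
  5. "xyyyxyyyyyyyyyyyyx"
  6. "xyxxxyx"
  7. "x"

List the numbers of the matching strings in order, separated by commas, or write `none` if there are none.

1 → match
2 → match
3 → match
4 → no match
5 → no match
6 → no match
7 → match

1, 2, 3, 7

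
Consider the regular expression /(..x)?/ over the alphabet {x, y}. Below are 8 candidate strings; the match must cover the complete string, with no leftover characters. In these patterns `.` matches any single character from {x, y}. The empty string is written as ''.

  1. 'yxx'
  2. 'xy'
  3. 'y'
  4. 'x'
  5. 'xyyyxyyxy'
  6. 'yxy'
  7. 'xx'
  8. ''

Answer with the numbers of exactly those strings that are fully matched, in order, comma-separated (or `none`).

1 → match
2 → no match
3 → no match
4 → no match
5 → no match
6 → no match
7 → no match
8 → match

1, 8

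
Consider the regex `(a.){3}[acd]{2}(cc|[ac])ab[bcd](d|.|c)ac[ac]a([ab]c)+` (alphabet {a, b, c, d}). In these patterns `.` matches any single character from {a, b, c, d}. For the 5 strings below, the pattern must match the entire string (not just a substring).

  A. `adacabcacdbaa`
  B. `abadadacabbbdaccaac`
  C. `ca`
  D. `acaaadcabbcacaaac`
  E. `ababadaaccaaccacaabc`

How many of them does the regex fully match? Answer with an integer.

0

A → no match — must end with `c`
B → no match
C. `ca` → no match — must start with `a`
D → no match
E → no match
Total matched: 0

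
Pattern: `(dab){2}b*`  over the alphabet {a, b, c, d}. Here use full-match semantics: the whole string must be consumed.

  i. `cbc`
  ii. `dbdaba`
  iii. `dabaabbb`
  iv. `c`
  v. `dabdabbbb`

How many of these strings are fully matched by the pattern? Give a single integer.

i → no match — must start with `dab`
ii → no match — must start with `dab`
iii → no match
iv → no match — must start with `dab`
v → match
Total matched: 1

1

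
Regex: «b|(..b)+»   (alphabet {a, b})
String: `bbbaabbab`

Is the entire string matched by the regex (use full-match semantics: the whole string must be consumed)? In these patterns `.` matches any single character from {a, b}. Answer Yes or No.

Yes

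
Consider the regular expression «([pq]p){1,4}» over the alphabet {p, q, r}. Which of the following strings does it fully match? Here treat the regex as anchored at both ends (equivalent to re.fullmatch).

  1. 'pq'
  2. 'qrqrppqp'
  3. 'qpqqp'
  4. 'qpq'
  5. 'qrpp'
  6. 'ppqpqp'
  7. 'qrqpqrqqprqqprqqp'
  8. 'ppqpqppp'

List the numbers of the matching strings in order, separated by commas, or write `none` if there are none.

6, 8

1 → no match — must end with 'p'
2 → no match
3 → no match
4 → no match — must end with 'p'
5 → no match
6 → match
7 → no match
8 → match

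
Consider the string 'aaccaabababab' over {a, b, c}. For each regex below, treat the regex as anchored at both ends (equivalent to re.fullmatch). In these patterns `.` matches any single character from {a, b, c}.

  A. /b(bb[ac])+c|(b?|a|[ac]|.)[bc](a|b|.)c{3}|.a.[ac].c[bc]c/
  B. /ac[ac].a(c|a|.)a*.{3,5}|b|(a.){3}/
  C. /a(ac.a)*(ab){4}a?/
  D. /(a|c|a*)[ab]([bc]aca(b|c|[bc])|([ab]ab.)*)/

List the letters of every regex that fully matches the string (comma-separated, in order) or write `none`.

C

A → no match — must end with 'c'
B → no match
C → match
D → no match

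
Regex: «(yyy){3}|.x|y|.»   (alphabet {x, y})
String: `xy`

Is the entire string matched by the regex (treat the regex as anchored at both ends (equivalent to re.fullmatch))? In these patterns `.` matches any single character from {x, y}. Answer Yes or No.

No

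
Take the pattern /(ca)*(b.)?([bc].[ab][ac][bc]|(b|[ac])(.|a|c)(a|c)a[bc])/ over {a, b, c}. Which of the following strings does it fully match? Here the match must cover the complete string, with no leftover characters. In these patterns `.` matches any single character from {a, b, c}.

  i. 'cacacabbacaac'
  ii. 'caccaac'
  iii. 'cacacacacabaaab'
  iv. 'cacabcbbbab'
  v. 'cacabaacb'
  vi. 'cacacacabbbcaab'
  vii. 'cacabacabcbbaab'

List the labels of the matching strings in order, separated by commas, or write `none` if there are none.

i, ii, iii, iv, v, vi

i → match
ii → match
iii → match
iv → match
v → match
vi → match
vii → no match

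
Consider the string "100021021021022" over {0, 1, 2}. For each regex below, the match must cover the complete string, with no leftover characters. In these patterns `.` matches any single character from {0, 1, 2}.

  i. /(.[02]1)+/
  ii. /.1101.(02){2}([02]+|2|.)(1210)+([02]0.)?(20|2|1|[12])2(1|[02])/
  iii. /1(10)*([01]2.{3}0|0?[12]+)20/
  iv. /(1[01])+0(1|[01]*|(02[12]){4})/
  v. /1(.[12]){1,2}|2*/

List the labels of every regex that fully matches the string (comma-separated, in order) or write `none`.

i → no match — must end with "1"
ii → no match
iii → no match — must end with "20"
iv → match
v → no match

iv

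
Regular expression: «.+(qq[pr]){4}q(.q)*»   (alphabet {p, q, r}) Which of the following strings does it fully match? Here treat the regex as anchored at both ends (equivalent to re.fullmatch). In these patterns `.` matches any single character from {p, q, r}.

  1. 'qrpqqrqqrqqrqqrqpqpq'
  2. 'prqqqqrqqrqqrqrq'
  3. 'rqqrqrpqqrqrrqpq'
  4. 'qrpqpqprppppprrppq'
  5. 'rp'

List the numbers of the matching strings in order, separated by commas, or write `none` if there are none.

1

1 → match
2 → no match
3 → no match
4 → no match
5 → no match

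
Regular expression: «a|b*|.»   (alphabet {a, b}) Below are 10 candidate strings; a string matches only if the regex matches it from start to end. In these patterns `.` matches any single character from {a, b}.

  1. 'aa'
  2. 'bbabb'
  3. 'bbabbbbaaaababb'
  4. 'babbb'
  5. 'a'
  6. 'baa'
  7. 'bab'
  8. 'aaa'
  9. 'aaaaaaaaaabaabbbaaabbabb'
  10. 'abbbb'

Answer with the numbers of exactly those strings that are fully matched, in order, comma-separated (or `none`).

5

1 → no match
2 → no match
3 → no match
4 → no match
5 → match
6 → no match
7 → no match
8 → no match
9 → no match
10 → no match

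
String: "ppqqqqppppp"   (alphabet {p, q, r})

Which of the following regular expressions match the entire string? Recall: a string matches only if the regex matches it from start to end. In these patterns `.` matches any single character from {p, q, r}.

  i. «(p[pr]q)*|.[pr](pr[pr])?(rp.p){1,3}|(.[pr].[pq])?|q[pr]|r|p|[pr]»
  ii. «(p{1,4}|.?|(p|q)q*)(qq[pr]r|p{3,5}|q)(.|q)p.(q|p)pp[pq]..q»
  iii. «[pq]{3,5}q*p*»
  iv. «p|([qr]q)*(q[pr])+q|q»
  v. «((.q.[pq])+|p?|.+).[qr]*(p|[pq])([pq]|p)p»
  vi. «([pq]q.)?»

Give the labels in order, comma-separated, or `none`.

i → no match
ii → no match — must end with "q"
iii → match
iv → no match
v → match
vi → no match

iii, v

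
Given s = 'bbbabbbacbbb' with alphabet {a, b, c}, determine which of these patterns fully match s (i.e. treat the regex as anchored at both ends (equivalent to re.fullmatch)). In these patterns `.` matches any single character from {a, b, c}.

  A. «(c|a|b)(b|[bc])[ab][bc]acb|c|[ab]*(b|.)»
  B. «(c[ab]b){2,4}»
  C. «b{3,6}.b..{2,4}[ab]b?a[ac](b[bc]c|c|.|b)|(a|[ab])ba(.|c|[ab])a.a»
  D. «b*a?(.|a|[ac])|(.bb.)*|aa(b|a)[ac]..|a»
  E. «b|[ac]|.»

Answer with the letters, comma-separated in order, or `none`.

A → no match
B → no match — must start with 'c'
C → no match
D → match
E → no match

D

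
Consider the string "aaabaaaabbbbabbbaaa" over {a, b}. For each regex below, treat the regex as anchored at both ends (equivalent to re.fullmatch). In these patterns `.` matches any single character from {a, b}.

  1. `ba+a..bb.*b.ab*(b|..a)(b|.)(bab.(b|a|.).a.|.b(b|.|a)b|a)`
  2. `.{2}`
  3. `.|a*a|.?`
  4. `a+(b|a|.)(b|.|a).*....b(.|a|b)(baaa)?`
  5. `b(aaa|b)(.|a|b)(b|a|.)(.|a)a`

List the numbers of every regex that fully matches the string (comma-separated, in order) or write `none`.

1 → no match — must start with "ba"
2 → no match
3 → no match
4 → match
5 → no match — must start with "b"

4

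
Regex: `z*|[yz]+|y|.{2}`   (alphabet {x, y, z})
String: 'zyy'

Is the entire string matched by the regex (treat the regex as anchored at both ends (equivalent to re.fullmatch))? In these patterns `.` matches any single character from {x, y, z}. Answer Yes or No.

Yes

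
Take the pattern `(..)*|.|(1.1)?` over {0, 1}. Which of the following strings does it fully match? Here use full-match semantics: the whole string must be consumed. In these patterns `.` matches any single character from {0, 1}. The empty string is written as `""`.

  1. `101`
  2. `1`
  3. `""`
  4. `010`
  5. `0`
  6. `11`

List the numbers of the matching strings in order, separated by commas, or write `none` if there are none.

1. `101` → match
2. `1` → match
3. `""` → match
4. `010` → no match
5. `0` → match
6. `11` → match

1, 2, 3, 5, 6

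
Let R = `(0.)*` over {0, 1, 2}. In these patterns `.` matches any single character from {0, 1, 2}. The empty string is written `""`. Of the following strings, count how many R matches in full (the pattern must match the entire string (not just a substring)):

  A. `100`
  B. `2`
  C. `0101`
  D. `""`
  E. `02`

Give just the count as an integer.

A. `100` → no match
B. `2` → no match
C. `0101` → match
D. `""` → match
E. `02` → match
Total matched: 3

3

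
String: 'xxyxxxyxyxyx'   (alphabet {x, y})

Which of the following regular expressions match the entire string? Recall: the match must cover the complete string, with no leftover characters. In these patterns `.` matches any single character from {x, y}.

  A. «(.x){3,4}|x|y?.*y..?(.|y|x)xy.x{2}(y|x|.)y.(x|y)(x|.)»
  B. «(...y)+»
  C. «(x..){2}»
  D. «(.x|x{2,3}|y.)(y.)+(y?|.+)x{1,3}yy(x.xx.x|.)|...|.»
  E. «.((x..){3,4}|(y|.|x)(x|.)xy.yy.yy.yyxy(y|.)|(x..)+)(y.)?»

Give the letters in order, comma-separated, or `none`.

A → no match
B → no match — must end with 'y'
C → no match
D → no match
E → match

E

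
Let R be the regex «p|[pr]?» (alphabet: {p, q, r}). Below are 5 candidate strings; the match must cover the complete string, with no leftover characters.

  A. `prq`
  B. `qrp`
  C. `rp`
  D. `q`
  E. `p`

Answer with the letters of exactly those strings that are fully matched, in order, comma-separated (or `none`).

E

A → no match
B → no match
C → no match
D → no match
E → match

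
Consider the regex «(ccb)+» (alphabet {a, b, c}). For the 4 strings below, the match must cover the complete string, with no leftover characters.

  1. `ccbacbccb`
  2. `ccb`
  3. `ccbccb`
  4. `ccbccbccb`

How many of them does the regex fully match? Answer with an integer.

3

1 → no match
2 → match
3 → match
4 → match
Total matched: 3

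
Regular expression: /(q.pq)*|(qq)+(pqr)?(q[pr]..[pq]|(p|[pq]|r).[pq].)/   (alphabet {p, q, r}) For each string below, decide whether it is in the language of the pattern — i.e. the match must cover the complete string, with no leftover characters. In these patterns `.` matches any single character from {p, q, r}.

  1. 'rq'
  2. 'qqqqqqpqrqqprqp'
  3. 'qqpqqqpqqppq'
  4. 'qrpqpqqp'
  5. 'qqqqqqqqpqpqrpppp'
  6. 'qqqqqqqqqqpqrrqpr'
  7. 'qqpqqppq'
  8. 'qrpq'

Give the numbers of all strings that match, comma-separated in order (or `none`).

3, 6, 7, 8

1. 'rq' → no match
2 → no match
3. 'qqpqqqpqqppq' → match
4. 'qrpqpqqp' → no match
5 → no match
6 → match
7. 'qqpqqppq' → match
8. 'qrpq' → match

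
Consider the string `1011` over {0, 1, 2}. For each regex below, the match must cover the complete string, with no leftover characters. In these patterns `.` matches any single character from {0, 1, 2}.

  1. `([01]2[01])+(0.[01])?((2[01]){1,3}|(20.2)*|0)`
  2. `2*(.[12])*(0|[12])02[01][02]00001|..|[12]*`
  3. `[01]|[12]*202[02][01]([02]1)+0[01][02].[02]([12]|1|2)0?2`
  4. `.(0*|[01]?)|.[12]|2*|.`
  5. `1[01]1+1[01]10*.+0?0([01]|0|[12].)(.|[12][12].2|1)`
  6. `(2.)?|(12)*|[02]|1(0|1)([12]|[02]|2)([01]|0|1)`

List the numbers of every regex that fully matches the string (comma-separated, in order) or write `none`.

6

1 → no match
2 → no match
3 → no match
4 → no match
5 → no match
6 → match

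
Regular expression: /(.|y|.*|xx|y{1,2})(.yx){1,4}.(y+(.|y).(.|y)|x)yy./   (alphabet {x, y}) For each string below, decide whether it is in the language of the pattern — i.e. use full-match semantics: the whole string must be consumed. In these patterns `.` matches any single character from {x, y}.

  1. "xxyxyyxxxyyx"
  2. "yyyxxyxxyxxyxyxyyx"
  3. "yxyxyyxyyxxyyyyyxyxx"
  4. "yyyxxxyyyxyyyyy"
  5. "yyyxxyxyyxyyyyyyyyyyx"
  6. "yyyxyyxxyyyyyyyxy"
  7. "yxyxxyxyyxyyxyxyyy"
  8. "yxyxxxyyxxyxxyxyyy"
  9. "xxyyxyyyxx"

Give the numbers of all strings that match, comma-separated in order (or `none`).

1, 2, 5, 7

1 → match
2 → match
3 → no match
4 → no match
5 → match
6 → no match
7 → match
8 → no match
9 → no match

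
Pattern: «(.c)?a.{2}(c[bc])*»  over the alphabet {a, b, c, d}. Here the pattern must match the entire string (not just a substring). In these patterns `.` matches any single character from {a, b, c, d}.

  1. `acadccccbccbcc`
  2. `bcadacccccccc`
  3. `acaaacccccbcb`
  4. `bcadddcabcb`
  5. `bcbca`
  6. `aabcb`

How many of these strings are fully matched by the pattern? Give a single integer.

3

1 → no match
2 → match
3 → match
4 → no match
5 → no match
6 → match
Total matched: 3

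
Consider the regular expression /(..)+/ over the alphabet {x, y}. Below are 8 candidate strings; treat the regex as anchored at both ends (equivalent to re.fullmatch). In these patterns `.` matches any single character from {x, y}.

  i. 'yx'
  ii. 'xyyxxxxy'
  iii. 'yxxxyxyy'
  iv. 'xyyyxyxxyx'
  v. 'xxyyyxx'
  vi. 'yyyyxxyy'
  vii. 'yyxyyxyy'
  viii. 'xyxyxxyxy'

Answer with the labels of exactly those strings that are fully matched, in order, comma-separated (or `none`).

i → match
ii → match
iii → match
iv → match
v → no match
vi → match
vii → match
viii → no match

i, ii, iii, iv, vi, vii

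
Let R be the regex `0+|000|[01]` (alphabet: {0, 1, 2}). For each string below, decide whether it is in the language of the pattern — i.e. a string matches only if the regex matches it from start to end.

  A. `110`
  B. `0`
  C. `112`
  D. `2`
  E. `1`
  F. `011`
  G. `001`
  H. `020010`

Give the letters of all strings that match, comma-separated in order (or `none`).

A → no match
B → match
C → no match
D → no match
E → match
F → no match
G → no match
H → no match

B, E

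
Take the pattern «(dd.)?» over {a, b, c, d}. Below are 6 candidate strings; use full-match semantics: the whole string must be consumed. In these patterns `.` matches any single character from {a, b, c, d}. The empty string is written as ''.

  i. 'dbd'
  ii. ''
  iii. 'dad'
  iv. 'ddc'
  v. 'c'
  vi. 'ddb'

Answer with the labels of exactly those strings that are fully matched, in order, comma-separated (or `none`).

i. 'dbd' → no match
ii. '' → match
iii. 'dad' → no match
iv. 'ddc' → match
v. 'c' → no match
vi. 'ddb' → match

ii, iv, vi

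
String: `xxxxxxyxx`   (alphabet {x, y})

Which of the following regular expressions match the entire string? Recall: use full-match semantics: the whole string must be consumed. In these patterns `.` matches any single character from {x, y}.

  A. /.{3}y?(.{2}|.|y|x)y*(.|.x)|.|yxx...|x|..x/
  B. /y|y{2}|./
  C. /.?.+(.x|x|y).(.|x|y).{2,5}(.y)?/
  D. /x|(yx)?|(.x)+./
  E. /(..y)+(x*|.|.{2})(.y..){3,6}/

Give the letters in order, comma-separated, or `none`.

A → no match
B → no match
C → match
D → match
E → no match

C, D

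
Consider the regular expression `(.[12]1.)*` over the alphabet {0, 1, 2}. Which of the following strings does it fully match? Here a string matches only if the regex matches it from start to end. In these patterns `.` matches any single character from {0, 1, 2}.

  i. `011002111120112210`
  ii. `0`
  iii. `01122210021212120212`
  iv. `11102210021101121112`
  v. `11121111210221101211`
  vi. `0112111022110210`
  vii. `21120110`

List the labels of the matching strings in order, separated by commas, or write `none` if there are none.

iii, iv, vi, vii

i → no match
ii → no match
iii → match
iv → match
v → no match
vi → match
vii → match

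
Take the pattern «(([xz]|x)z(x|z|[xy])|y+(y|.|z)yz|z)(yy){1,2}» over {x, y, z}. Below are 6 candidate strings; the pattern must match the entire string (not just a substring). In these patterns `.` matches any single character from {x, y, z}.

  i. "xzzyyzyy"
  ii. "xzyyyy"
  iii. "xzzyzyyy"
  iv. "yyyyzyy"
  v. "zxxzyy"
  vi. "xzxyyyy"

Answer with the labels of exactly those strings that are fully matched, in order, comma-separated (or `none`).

iv, vi

i → no match
ii → no match
iii → no match
iv → match
v → no match
vi → match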